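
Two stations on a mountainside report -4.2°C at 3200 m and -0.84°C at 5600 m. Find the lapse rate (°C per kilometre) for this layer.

Γ = −ΔT/Δz = (-4.2 − (-0.84)) / (5600 − 3200) m
  = -3.36°C / 2.4 km = -1.4°C/km

-1.4°C/km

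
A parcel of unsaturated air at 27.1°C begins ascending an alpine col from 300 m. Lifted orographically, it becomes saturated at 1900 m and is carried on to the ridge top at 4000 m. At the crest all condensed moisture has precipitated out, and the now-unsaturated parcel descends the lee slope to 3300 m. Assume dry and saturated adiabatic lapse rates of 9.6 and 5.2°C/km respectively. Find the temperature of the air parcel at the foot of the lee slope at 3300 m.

7.54°C

300–1900 m, dry: Δz = 1.6 km ⇒ ΔT = -15.36°C; T = 11.74°C
1900–4000 m, saturated: Δz = 2.1 km ⇒ ΔT = -10.92°C; T = 0.82°C
4000–3300 m, dry descent: Δz = 0.7 km ⇒ ΔT = +6.72°C; T = 7.54°C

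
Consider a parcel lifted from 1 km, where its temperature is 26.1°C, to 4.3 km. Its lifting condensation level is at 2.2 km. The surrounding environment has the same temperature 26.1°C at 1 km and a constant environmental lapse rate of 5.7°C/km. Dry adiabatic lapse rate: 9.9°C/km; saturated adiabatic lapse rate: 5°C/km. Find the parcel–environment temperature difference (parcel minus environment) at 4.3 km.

-3.57°C (parcel cooler than environment)

Parcel:
  From 1000 m to 2200 m (dry): cools by 9.9 × 1.2 = 11.88°C, giving 14.22°C.
  From 2200 m to 4300 m (saturated): cools by 5 × 2.1 = 10.5°C, giving 3.72°C.
Environment:
  From 1000 m to 4300 m (environment): cools by 5.7 × 3.3 = 18.81°C, giving 7.29°C.
T_parcel − T_env = 3.72 − 7.29 = -3.57°C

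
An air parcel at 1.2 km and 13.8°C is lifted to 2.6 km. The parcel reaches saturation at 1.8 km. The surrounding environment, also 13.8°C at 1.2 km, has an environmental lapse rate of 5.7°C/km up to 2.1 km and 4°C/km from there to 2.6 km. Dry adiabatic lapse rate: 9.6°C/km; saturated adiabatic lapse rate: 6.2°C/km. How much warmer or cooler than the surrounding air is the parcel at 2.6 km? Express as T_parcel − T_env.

Parcel:
  1200 → 1800 m (dry, 9.6°C/km): ΔT = -9.6 × 0.6 = -5.76°C → T = 8.04°C
  1800 → 2600 m (saturated, 6.2°C/km): ΔT = -6.2 × 0.8 = -4.96°C → T = 3.08°C
Environment:
  1200 → 2100 m (environment, lower layer, 5.7°C/km): ΔT = -5.7 × 0.9 = -5.13°C → T = 8.67°C
  2100 → 2600 m (environment, upper layer, 4°C/km): ΔT = -4 × 0.5 = -2°C → T = 6.67°C
T_parcel − T_env = 3.08 − 6.67 = -3.59°C

-3.59°C (parcel cooler than environment)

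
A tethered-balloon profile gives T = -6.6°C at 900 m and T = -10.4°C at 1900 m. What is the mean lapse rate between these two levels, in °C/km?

3.8°C/km

Γ = −ΔT/Δz = (-6.6 − (-10.4)) / (1900 − 900) m
  = 3.8°C / 1 km = 3.8°C/km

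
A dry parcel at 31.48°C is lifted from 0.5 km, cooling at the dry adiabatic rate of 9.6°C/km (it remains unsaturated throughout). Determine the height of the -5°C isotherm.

Height above start = (31.48 − (-5)) / 9.6 = 3.8 km
Altitude = 500 m + 3800 m = 4300 m

4.3 km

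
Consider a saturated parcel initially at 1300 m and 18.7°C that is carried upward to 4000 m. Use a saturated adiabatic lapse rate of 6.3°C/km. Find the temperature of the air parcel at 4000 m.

From 1300 m to 4000 m (saturated adiabatic): cools by 6.3 × 2.7 = 17.01°C, giving 1.69°C.

1.69°C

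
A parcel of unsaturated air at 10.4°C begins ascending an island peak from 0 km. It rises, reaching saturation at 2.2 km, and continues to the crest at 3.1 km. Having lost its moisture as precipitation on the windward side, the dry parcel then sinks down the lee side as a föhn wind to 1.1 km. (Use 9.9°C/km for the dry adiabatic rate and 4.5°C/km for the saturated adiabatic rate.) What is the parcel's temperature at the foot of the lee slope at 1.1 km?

0 → 2200 m (dry, 9.9°C/km): ΔT = -9.9 × 2.2 = -21.78°C → T = -11.38°C
2200 → 3100 m (saturated, 4.5°C/km): ΔT = -4.5 × 0.9 = -4.05°C → T = -15.43°C
3100 → 1100 m (dry descent, 9.9°C/km): ΔT = +9.9 × 2 = +19.8°C → T = 4.37°C

4.37°C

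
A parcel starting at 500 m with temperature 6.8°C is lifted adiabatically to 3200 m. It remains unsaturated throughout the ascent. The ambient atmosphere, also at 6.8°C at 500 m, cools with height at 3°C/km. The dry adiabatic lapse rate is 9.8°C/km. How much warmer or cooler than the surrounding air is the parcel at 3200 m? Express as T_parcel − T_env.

-18.36°C (parcel cooler than environment)

Parcel:
  500–3200 m, dry: Δz = 2.7 km ⇒ ΔT = -26.46°C; T = -19.66°C
Environment:
  500–3200 m, environment: Δz = 2.7 km ⇒ ΔT = -8.1°C; T = -1.3°C
T_parcel − T_env = -19.66 − (-1.3) = -18.36°C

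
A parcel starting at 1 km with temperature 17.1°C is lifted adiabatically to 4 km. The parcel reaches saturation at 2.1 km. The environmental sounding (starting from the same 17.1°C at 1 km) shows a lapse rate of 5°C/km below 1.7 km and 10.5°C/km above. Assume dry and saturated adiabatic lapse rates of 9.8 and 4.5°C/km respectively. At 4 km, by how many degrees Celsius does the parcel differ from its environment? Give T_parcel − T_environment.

+8.32°C (parcel warmer than environment)

Parcel:
  Dry to 2100 m: -9.8 × 1.1 km = -10.78°C, so T = 6.32°C.
  Saturated to 4000 m: -4.5 × 1.9 km = -8.55°C, so T = -2.23°C.
Environment:
  Environment, lower layer to 1700 m: -5 × 0.7 km = -3.5°C, so T = 13.6°C.
  Environment, upper layer to 4000 m: -10.5 × 2.3 km = -24.15°C, so T = -10.55°C.
T_parcel − T_env = -2.23 − (-10.55) = +8.32°C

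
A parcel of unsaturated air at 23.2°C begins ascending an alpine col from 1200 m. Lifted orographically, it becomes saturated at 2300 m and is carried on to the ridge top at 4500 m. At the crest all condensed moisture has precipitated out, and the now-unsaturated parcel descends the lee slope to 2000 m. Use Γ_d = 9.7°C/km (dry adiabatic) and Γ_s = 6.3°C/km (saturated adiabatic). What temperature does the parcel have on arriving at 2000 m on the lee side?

22.92°C

1200 → 2300 m (dry, 9.7°C/km): ΔT = -9.7 × 1.1 = -10.67°C → T = 12.53°C
2300 → 4500 m (saturated, 6.3°C/km): ΔT = -6.3 × 2.2 = -13.86°C → T = -1.33°C
4500 → 2000 m (dry descent, 9.7°C/km): ΔT = +9.7 × 2.5 = +24.25°C → T = 22.92°C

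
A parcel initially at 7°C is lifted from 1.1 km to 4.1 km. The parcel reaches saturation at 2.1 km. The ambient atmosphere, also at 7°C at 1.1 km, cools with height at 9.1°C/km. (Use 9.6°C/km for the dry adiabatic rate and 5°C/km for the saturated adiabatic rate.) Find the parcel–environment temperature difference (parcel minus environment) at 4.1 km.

+7.7°C (parcel warmer than environment)

Parcel:
  Dry to 2100 m: -9.6 × 1 km = -9.6°C, so T = -2.6°C.
  Saturated to 4100 m: -5 × 2 km = -10°C, so T = -12.6°C.
Environment:
  Environment to 4100 m: -9.1 × 3 km = -27.3°C, so T = -20.3°C.
T_parcel − T_env = -12.6 − (-20.3) = +7.7°C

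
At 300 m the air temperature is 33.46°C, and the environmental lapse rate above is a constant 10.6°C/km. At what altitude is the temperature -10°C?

4400 m

Height above start = (33.46 − (-10)) / 10.6 = 4.1 km
Altitude = 300 m + 4100 m = 4400 m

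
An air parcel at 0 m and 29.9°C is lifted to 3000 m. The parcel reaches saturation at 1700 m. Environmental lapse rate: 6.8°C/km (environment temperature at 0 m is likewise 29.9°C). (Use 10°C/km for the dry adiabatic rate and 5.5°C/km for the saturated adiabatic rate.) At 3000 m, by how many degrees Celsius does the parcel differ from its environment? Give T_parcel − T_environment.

-3.75°C (parcel cooler than environment)

Parcel:
  0 → 1700 m (dry, 10°C/km): ΔT = -10 × 1.7 = -17°C → T = 12.9°C
  1700 → 3000 m (saturated, 5.5°C/km): ΔT = -5.5 × 1.3 = -7.15°C → T = 5.75°C
Environment:
  0 → 3000 m (environment, 6.8°C/km): ΔT = -6.8 × 3 = -20.4°C → T = 9.5°C
T_parcel − T_env = 5.75 − 9.5 = -3.75°C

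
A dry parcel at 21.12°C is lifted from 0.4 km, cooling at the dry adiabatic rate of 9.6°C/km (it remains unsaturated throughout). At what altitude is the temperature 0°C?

Height above start = (21.12 − 0) / 9.6 = 2.2 km
Altitude = 400 m + 2200 m = 2600 m

2.6 km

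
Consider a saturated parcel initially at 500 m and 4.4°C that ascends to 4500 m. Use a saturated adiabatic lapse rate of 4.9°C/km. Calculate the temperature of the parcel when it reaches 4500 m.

500–4500 m, saturated adiabatic: Δz = 4 km ⇒ ΔT = -19.6°C; T = -15.2°C

-15.2°C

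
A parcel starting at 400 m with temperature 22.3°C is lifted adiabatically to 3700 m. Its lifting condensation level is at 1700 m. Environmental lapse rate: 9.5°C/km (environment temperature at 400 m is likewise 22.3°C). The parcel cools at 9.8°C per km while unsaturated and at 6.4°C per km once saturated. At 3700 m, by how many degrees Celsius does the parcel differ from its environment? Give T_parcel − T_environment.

+5.81°C (parcel warmer than environment)

Parcel:
  From 400 m to 1700 m (dry): cools by 9.8 × 1.3 = 12.74°C, giving 9.56°C.
  From 1700 m to 3700 m (saturated): cools by 6.4 × 2 = 12.8°C, giving -3.24°C.
Environment:
  From 400 m to 3700 m (environment): cools by 9.5 × 3.3 = 31.35°C, giving -9.05°C.
T_parcel − T_env = -3.24 − (-9.05) = +5.81°C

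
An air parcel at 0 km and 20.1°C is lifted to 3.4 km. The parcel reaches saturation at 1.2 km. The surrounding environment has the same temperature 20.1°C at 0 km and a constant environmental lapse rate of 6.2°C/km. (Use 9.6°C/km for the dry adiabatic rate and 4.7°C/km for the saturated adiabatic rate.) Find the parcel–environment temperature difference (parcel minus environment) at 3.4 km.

-0.78°C (parcel cooler than environment)

Parcel:
  0 → 1200 m (dry, 9.6°C/km): ΔT = -9.6 × 1.2 = -11.52°C → T = 8.58°C
  1200 → 3400 m (saturated, 4.7°C/km): ΔT = -4.7 × 2.2 = -10.34°C → T = -1.76°C
Environment:
  0 → 3400 m (environment, 6.2°C/km): ΔT = -6.2 × 3.4 = -21.08°C → T = -0.98°C
T_parcel − T_env = -1.76 − (-0.98) = -0.78°C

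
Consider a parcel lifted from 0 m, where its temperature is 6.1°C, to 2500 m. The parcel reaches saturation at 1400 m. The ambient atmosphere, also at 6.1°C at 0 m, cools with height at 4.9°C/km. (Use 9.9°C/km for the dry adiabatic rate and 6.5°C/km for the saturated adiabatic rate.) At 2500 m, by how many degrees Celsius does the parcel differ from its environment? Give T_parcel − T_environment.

Parcel:
  From 0 m to 1400 m (dry): cools by 9.9 × 1.4 = 13.86°C, giving -7.76°C.
  From 1400 m to 2500 m (saturated): cools by 6.5 × 1.1 = 7.15°C, giving -14.91°C.
Environment:
  From 0 m to 2500 m (environment): cools by 4.9 × 2.5 = 12.25°C, giving -6.15°C.
T_parcel − T_env = -14.91 − (-6.15) = -8.76°C

-8.76°C (parcel cooler than environment)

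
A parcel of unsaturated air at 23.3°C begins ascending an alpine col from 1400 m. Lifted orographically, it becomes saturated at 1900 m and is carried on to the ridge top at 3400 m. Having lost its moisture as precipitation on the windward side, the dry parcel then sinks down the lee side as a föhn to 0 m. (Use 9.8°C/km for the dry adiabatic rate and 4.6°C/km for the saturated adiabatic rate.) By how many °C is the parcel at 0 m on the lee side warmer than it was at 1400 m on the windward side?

+21.52°C

1400 → 1900 m (dry, 9.8°C/km): ΔT = -9.8 × 0.5 = -4.9°C → T = 18.4°C
1900 → 3400 m (saturated, 4.6°C/km): ΔT = -4.6 × 1.5 = -6.9°C → T = 11.5°C
3400 → 0 m (dry descent, 9.8°C/km): ΔT = +9.8 × 3.4 = +33.32°C → T = 44.82°C
Net change vs windward start: 44.82 − 23.3 = +21.52°C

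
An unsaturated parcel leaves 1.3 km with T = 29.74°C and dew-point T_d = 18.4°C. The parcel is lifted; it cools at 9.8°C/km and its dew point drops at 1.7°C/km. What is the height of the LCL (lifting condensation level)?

T and T_d converge at 9.8 − 1.7 = 8.1°C per km
Height above start = (29.74 − 18.4) / 8.1 = 1.4 km
LCL altitude = 1300 m + 1400 m = 2700 m

2.7 km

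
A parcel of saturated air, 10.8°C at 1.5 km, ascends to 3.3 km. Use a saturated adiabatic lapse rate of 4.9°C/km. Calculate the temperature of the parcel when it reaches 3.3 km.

1500 → 3300 m (saturated adiabatic, 4.9°C/km): ΔT = -4.9 × 1.8 = -8.82°C → T = 1.98°C

1.98°C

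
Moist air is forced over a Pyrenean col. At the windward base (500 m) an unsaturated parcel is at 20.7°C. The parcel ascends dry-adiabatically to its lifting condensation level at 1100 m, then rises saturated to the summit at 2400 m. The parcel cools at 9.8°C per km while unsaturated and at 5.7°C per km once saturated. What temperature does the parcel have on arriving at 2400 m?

7.41°C

Dry to 1100 m: -9.8 × 0.6 km = -5.88°C, so T = 14.82°C.
Saturated to 2400 m: -5.7 × 1.3 km = -7.41°C, so T = 7.41°C.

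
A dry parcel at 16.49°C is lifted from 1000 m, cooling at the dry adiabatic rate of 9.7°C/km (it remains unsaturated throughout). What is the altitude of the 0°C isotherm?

2700 m

Height above start = (16.49 − 0) / 9.7 = 1.7 km
Altitude = 1000 m + 1700 m = 2700 m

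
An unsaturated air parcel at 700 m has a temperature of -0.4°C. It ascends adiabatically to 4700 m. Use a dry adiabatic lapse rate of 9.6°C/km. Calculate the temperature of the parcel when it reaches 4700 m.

700–4700 m, dry adiabatic: Δz = 4 km ⇒ ΔT = -38.4°C; T = -38.8°C

-38.8°C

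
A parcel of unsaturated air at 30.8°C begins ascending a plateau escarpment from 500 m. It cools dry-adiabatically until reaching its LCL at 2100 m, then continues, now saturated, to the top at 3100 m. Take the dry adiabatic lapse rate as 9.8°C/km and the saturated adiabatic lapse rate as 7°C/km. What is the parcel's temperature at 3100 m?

500–2100 m, dry: Δz = 1.6 km ⇒ ΔT = -15.68°C; T = 15.12°C
2100–3100 m, saturated: Δz = 1 km ⇒ ΔT = -7°C; T = 8.12°C

8.12°C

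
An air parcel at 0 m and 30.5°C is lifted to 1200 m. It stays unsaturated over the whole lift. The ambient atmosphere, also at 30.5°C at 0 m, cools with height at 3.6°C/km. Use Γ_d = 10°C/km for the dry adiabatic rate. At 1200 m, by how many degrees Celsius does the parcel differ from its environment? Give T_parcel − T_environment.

Parcel:
  0–1200 m, dry: Δz = 1.2 km ⇒ ΔT = -12°C; T = 18.5°C
Environment:
  0–1200 m, environment: Δz = 1.2 km ⇒ ΔT = -4.32°C; T = 26.18°C
T_parcel − T_env = 18.5 − 26.18 = -7.68°C

-7.68°C (parcel cooler than environment)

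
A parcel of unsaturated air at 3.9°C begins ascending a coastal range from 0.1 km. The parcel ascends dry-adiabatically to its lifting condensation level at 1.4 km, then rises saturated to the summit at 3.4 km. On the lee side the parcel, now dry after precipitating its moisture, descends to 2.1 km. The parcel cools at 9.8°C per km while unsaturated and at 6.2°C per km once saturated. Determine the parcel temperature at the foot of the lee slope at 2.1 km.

100 → 1400 m (dry, 9.8°C/km): ΔT = -9.8 × 1.3 = -12.74°C → T = -8.84°C
1400 → 3400 m (saturated, 6.2°C/km): ΔT = -6.2 × 2 = -12.4°C → T = -21.24°C
3400 → 2100 m (dry descent, 9.8°C/km): ΔT = +9.8 × 1.3 = +12.74°C → T = -8.5°C

-8.5°C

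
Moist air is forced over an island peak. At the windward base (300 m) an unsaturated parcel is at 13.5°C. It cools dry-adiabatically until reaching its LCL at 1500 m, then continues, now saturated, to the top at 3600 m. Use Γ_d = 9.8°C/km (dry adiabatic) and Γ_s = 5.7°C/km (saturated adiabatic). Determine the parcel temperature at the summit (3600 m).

300–1500 m, dry: Δz = 1.2 km ⇒ ΔT = -11.76°C; T = 1.74°C
1500–3600 m, saturated: Δz = 2.1 km ⇒ ΔT = -11.97°C; T = -10.23°C

-10.23°C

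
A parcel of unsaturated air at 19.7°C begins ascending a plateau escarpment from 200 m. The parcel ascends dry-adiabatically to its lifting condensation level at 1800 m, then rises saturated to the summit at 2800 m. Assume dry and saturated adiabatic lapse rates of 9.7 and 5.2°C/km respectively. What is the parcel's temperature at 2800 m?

From 200 m to 1800 m (dry): cools by 9.7 × 1.6 = 15.52°C, giving 4.18°C.
From 1800 m to 2800 m (saturated): cools by 5.2 × 1 = 5.2°C, giving -1.02°C.

-1.02°C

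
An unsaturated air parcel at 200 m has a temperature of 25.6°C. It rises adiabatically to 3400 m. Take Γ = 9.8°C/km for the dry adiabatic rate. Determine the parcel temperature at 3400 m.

-5.76°C

200 → 3400 m (dry adiabatic, 9.8°C/km): ΔT = -9.8 × 3.2 = -31.36°C → T = -5.76°C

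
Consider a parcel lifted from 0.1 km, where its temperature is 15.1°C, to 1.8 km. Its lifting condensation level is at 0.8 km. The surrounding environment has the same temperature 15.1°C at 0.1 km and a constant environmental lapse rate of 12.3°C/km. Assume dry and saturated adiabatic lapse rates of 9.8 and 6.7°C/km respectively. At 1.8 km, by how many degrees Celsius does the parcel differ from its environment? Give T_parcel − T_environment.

+7.35°C (parcel warmer than environment)

Parcel:
  100–800 m, dry: Δz = 0.7 km ⇒ ΔT = -6.86°C; T = 8.24°C
  800–1800 m, saturated: Δz = 1 km ⇒ ΔT = -6.7°C; T = 1.54°C
Environment:
  100–1800 m, environment: Δz = 1.7 km ⇒ ΔT = -20.91°C; T = -5.81°C
T_parcel − T_env = 1.54 − (-5.81) = +7.35°C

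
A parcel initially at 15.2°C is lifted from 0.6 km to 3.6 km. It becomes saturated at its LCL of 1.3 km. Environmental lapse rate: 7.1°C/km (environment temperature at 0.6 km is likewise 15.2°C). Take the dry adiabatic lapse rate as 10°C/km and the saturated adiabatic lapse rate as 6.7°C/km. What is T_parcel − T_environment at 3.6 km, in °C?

Parcel:
  Dry to 1300 m: -10 × 0.7 km = -7°C, so T = 8.2°C.
  Saturated to 3600 m: -6.7 × 2.3 km = -15.41°C, so T = -7.21°C.
Environment:
  Environment to 3600 m: -7.1 × 3 km = -21.3°C, so T = -6.1°C.
T_parcel − T_env = -7.21 − (-6.1) = -1.11°C

-1.11°C (parcel cooler than environment)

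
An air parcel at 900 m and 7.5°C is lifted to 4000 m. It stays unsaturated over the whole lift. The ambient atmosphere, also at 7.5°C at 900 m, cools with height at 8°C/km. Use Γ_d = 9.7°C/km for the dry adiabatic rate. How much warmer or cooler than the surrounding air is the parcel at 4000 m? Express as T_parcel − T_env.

Parcel:
  900 → 4000 m (dry, 9.7°C/km): ΔT = -9.7 × 3.1 = -30.07°C → T = -22.57°C
Environment:
  900 → 4000 m (environment, 8°C/km): ΔT = -8 × 3.1 = -24.8°C → T = -17.3°C
T_parcel − T_env = -22.57 − (-17.3) = -5.27°C

-5.27°C (parcel cooler than environment)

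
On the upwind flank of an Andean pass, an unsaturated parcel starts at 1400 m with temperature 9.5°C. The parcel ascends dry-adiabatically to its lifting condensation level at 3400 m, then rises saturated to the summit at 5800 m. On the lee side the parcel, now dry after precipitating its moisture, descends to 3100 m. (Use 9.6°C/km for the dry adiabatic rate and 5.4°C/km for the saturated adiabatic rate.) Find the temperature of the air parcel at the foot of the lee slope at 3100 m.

3.26°C

1400–3400 m, dry: Δz = 2 km ⇒ ΔT = -19.2°C; T = -9.7°C
3400–5800 m, saturated: Δz = 2.4 km ⇒ ΔT = -12.96°C; T = -22.66°C
5800–3100 m, dry descent: Δz = 2.7 km ⇒ ΔT = +25.92°C; T = 3.26°C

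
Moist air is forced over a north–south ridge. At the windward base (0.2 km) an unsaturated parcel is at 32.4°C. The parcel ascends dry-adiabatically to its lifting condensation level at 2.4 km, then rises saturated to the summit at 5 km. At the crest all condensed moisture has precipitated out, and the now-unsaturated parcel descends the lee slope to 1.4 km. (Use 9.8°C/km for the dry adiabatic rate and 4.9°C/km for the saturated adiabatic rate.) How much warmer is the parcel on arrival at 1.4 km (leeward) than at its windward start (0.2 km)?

+0.98°C

200 → 2400 m (dry, 9.8°C/km): ΔT = -9.8 × 2.2 = -21.56°C → T = 10.84°C
2400 → 5000 m (saturated, 4.9°C/km): ΔT = -4.9 × 2.6 = -12.74°C → T = -1.9°C
5000 → 1400 m (dry descent, 9.8°C/km): ΔT = +9.8 × 3.6 = +35.28°C → T = 33.38°C
Net change vs windward start: 33.38 − 32.4 = +0.98°C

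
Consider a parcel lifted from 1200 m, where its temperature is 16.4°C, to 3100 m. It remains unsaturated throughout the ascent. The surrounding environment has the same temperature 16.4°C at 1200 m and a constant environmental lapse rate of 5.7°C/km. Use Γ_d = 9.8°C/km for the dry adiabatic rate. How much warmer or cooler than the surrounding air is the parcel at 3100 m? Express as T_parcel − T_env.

Parcel:
  1200–3100 m, dry: Δz = 1.9 km ⇒ ΔT = -18.62°C; T = -2.22°C
Environment:
  1200–3100 m, environment: Δz = 1.9 km ⇒ ΔT = -10.83°C; T = 5.57°C
T_parcel − T_env = -2.22 − 5.57 = -7.79°C

-7.79°C (parcel cooler than environment)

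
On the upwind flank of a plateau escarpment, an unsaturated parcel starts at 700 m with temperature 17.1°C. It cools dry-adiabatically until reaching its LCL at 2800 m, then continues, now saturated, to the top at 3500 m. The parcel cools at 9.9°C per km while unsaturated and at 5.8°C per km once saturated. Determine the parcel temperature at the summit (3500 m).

-7.75°C

700–2800 m, dry: Δz = 2.1 km ⇒ ΔT = -20.79°C; T = -3.69°C
2800–3500 m, saturated: Δz = 0.7 km ⇒ ΔT = -4.06°C; T = -7.75°C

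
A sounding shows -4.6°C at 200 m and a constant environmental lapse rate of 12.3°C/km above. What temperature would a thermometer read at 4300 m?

200 → 4300 m (environmental, 12.3°C/km): ΔT = -12.3 × 4.1 = -50.43°C → T = -55.03°C

-55.03°C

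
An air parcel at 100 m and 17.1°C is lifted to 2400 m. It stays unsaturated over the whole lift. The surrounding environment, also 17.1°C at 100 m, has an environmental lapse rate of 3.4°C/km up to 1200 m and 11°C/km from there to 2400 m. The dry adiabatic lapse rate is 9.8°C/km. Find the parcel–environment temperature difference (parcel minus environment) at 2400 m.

Parcel:
  100–2400 m, dry: Δz = 2.3 km ⇒ ΔT = -22.54°C; T = -5.44°C
Environment:
  100–1200 m, environment, lower layer: Δz = 1.1 km ⇒ ΔT = -3.74°C; T = 13.36°C
  1200–2400 m, environment, upper layer: Δz = 1.2 km ⇒ ΔT = -13.2°C; T = 0.16°C
T_parcel − T_env = -5.44 − 0.16 = -5.6°C

-5.6°C (parcel cooler than environment)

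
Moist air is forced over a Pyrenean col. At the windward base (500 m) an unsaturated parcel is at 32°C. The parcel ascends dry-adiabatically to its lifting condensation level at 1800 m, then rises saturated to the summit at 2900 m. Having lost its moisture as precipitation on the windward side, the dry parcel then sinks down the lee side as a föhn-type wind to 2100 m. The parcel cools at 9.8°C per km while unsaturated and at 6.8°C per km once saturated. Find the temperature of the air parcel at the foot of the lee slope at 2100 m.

500 → 1800 m (dry, 9.8°C/km): ΔT = -9.8 × 1.3 = -12.74°C → T = 19.26°C
1800 → 2900 m (saturated, 6.8°C/km): ΔT = -6.8 × 1.1 = -7.48°C → T = 11.78°C
2900 → 2100 m (dry descent, 9.8°C/km): ΔT = +9.8 × 0.8 = +7.84°C → T = 19.62°C

19.62°C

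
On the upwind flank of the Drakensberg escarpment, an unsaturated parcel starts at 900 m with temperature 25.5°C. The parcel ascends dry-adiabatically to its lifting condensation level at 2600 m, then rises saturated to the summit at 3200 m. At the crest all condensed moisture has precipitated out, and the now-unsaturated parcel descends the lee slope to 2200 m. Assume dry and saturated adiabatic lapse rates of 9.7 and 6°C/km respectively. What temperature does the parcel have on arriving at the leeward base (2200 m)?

15.11°C

900 → 2600 m (dry, 9.7°C/km): ΔT = -9.7 × 1.7 = -16.49°C → T = 9.01°C
2600 → 3200 m (saturated, 6°C/km): ΔT = -6 × 0.6 = -3.6°C → T = 5.41°C
3200 → 2200 m (dry descent, 9.7°C/km): ΔT = +9.7 × 1 = +9.7°C → T = 15.11°C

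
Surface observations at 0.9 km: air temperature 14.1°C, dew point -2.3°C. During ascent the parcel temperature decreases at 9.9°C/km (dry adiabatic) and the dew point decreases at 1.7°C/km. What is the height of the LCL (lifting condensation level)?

T and T_d converge at 9.9 − 1.7 = 8.2°C per km
Height above start = (14.1 − (-2.3)) / 8.2 = 2 km
LCL altitude = 900 m + 2000 m = 2900 m

2.9 km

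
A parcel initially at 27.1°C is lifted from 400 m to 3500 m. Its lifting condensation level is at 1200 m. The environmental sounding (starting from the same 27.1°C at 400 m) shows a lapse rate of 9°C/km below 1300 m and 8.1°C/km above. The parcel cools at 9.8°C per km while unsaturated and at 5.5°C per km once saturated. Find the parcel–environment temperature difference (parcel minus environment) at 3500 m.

Parcel:
  Dry to 1200 m: -9.8 × 0.8 km = -7.84°C, so T = 19.26°C.
  Saturated to 3500 m: -5.5 × 2.3 km = -12.65°C, so T = 6.61°C.
Environment:
  Environment, lower layer to 1300 m: -9 × 0.9 km = -8.1°C, so T = 19°C.
  Environment, upper layer to 3500 m: -8.1 × 2.2 km = -17.82°C, so T = 1.18°C.
T_parcel − T_env = 6.61 − 1.18 = +5.43°C

+5.43°C (parcel warmer than environment)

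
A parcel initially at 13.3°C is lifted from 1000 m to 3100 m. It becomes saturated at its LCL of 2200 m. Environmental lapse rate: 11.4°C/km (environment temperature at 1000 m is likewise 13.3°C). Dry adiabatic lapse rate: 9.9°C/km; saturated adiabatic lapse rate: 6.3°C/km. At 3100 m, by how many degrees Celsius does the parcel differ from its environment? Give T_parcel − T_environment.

+6.39°C (parcel warmer than environment)

Parcel:
  1000 → 2200 m (dry, 9.9°C/km): ΔT = -9.9 × 1.2 = -11.88°C → T = 1.42°C
  2200 → 3100 m (saturated, 6.3°C/km): ΔT = -6.3 × 0.9 = -5.67°C → T = -4.25°C
Environment:
  1000 → 3100 m (environment, 11.4°C/km): ΔT = -11.4 × 2.1 = -23.94°C → T = -10.64°C
T_parcel − T_env = -4.25 − (-10.64) = +6.39°C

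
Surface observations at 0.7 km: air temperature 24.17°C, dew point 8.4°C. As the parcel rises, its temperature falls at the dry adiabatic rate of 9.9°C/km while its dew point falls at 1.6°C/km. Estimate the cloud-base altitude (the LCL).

T and T_d converge at 9.9 − 1.6 = 8.3°C per km
Height above start = (24.17 − 8.4) / 8.3 = 1.9 km
LCL altitude = 700 m + 1900 m = 2600 m

2.6 km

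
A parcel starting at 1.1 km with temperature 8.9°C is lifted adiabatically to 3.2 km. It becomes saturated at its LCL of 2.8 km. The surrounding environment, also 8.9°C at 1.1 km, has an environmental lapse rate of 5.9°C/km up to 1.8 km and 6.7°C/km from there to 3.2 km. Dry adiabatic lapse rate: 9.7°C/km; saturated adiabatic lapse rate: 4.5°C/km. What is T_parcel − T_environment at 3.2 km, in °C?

-4.78°C (parcel cooler than environment)

Parcel:
  Dry to 2800 m: -9.7 × 1.7 km = -16.49°C, so T = -7.59°C.
  Saturated to 3200 m: -4.5 × 0.4 km = -1.8°C, so T = -9.39°C.
Environment:
  Environment, lower layer to 1800 m: -5.9 × 0.7 km = -4.13°C, so T = 4.77°C.
  Environment, upper layer to 3200 m: -6.7 × 1.4 km = -9.38°C, so T = -4.61°C.
T_parcel − T_env = -9.39 − (-4.61) = -4.78°C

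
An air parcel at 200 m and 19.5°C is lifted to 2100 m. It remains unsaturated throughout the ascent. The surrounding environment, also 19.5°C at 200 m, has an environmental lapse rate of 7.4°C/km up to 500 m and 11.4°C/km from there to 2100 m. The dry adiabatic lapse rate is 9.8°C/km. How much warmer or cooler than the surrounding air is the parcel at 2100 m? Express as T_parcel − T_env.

Parcel:
  200–2100 m, dry: Δz = 1.9 km ⇒ ΔT = -18.62°C; T = 0.88°C
Environment:
  200–500 m, environment, lower layer: Δz = 0.3 km ⇒ ΔT = -2.22°C; T = 17.28°C
  500–2100 m, environment, upper layer: Δz = 1.6 km ⇒ ΔT = -18.24°C; T = -0.96°C
T_parcel − T_env = 0.88 − (-0.96) = +1.84°C

+1.84°C (parcel warmer than environment)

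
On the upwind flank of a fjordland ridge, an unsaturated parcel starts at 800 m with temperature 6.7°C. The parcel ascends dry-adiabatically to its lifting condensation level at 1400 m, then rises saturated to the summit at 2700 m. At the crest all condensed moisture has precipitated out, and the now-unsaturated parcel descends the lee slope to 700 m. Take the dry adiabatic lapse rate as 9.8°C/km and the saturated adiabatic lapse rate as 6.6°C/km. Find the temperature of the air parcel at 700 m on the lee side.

800–1400 m, dry: Δz = 0.6 km ⇒ ΔT = -5.88°C; T = 0.82°C
1400–2700 m, saturated: Δz = 1.3 km ⇒ ΔT = -8.58°C; T = -7.76°C
2700–700 m, dry descent: Δz = 2 km ⇒ ΔT = +19.6°C; T = 11.84°C

11.84°C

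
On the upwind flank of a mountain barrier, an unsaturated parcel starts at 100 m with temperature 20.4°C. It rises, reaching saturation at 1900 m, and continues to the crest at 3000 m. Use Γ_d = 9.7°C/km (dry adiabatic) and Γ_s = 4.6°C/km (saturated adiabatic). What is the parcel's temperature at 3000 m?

Dry to 1900 m: -9.7 × 1.8 km = -17.46°C, so T = 2.94°C.
Saturated to 3000 m: -4.6 × 1.1 km = -5.06°C, so T = -2.12°C.

-2.12°C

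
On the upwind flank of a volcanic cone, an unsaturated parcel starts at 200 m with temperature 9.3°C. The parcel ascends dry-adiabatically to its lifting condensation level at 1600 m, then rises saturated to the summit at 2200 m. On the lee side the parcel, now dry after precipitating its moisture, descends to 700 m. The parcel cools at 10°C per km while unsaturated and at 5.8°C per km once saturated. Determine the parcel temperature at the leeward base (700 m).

6.82°C

Dry to 1600 m: -10 × 1.4 km = -14°C, so T = -4.7°C.
Saturated to 2200 m: -5.8 × 0.6 km = -3.48°C, so T = -8.18°C.
Dry descent to 700 m: +10 × 1.5 km = +15°C, so T = 6.82°C.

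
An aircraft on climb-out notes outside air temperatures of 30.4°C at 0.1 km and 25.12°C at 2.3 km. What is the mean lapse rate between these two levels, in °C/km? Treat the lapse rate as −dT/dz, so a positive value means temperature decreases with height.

2.4°C/km

Γ = −ΔT/Δz = (30.4 − 25.12) / (2300 − 100) m
  = 5.28°C / 2.2 km = 2.4°C/km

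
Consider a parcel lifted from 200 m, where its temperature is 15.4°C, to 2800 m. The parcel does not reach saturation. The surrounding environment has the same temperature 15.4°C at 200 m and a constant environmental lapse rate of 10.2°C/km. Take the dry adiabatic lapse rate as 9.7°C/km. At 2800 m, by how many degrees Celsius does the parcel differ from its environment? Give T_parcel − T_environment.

+1.3°C (parcel warmer than environment)

Parcel:
  200 → 2800 m (dry, 9.7°C/km): ΔT = -9.7 × 2.6 = -25.22°C → T = -9.82°C
Environment:
  200 → 2800 m (environment, 10.2°C/km): ΔT = -10.2 × 2.6 = -26.52°C → T = -11.12°C
T_parcel − T_env = -9.82 − (-11.12) = +1.3°C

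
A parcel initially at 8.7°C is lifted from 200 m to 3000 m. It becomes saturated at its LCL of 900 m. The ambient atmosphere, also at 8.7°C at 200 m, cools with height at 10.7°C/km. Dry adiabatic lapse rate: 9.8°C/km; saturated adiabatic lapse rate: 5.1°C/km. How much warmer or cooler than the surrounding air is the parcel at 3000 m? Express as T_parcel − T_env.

+12.39°C (parcel warmer than environment)

Parcel:
  Dry to 900 m: -9.8 × 0.7 km = -6.86°C, so T = 1.84°C.
  Saturated to 3000 m: -5.1 × 2.1 km = -10.71°C, so T = -8.87°C.
Environment:
  Environment to 3000 m: -10.7 × 2.8 km = -29.96°C, so T = -21.26°C.
T_parcel − T_env = -8.87 − (-21.26) = +12.39°C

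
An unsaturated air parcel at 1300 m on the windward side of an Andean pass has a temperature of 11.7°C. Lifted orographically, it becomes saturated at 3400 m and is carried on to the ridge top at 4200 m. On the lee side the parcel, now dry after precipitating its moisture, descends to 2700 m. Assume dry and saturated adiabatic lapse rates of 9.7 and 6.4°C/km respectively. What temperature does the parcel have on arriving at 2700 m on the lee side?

From 1300 m to 3400 m (dry): cools by 9.7 × 2.1 = 20.37°C, giving -8.67°C.
From 3400 m to 4200 m (saturated): cools by 6.4 × 0.8 = 5.12°C, giving -13.79°C.
From 4200 m to 2700 m (dry descent): warms by 9.7 × 1.5 = 14.55°C, giving 0.76°C.

0.76°C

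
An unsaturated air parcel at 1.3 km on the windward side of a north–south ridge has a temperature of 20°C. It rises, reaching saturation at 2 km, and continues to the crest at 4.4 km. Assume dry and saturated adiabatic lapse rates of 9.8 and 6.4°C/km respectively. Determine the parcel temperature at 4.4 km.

-2.22°C

Dry to 2000 m: -9.8 × 0.7 km = -6.86°C, so T = 13.14°C.
Saturated to 4400 m: -6.4 × 2.4 km = -15.36°C, so T = -2.22°C.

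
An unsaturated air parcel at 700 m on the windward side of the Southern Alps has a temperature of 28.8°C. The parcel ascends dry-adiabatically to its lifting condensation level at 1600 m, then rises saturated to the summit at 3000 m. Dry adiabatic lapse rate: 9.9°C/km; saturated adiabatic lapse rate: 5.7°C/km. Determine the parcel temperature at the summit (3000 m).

11.91°C

700–1600 m, dry: Δz = 0.9 km ⇒ ΔT = -8.91°C; T = 19.89°C
1600–3000 m, saturated: Δz = 1.4 km ⇒ ΔT = -7.98°C; T = 11.91°C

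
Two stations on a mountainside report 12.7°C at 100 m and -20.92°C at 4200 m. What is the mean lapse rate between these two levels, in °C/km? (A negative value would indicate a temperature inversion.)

Γ = −ΔT/Δz = (12.7 − (-20.92)) / (4200 − 100) m
  = 33.62°C / 4.1 km = 8.2°C/km

8.2°C/km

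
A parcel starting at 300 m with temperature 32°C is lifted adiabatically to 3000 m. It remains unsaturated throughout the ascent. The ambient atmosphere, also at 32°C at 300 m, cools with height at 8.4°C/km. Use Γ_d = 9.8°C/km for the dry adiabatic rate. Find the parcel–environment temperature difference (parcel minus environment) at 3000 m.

Parcel:
  300 → 3000 m (dry, 9.8°C/km): ΔT = -9.8 × 2.7 = -26.46°C → T = 5.54°C
Environment:
  300 → 3000 m (environment, 8.4°C/km): ΔT = -8.4 × 2.7 = -22.68°C → T = 9.32°C
T_parcel − T_env = 5.54 − 9.32 = -3.78°C

-3.78°C (parcel cooler than environment)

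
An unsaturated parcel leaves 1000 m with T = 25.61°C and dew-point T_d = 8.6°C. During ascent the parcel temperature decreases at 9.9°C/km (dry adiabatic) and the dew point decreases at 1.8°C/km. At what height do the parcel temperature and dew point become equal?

3100 m

T and T_d converge at 9.9 − 1.8 = 8.1°C per km
Height above start = (25.61 − 8.6) / 8.1 = 2.1 km
LCL altitude = 1000 m + 2100 m = 3100 m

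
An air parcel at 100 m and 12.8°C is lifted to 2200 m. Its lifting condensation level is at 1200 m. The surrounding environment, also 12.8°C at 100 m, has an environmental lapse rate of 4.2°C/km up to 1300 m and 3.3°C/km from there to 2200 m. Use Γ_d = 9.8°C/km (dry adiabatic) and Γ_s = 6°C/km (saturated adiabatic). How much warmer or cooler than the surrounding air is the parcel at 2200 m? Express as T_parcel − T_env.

Parcel:
  100–1200 m, dry: Δz = 1.1 km ⇒ ΔT = -10.78°C; T = 2.02°C
  1200–2200 m, saturated: Δz = 1 km ⇒ ΔT = -6°C; T = -3.98°C
Environment:
  100–1300 m, environment, lower layer: Δz = 1.2 km ⇒ ΔT = -5.04°C; T = 7.76°C
  1300–2200 m, environment, upper layer: Δz = 0.9 km ⇒ ΔT = -2.97°C; T = 4.79°C
T_parcel − T_env = -3.98 − 4.79 = -8.77°C

-8.77°C (parcel cooler than environment)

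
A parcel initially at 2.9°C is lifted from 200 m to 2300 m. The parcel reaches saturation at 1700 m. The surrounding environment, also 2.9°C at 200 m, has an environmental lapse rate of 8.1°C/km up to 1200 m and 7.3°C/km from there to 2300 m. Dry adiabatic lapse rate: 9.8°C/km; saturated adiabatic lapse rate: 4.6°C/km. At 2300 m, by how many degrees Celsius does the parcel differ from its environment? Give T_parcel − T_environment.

-1.33°C (parcel cooler than environment)

Parcel:
  From 200 m to 1700 m (dry): cools by 9.8 × 1.5 = 14.7°C, giving -11.8°C.
  From 1700 m to 2300 m (saturated): cools by 4.6 × 0.6 = 2.76°C, giving -14.56°C.
Environment:
  From 200 m to 1200 m (environment, lower layer): cools by 8.1 × 1 = 8.1°C, giving -5.2°C.
  From 1200 m to 2300 m (environment, upper layer): cools by 7.3 × 1.1 = 8.03°C, giving -13.23°C.
T_parcel − T_env = -14.56 − (-13.23) = -1.33°C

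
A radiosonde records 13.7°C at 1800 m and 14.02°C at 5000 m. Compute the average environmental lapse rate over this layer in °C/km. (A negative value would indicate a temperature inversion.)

-0.1°C/km

Γ = −ΔT/Δz = (13.7 − 14.02) / (5000 − 1800) m
  = -0.32°C / 3.2 km = -0.1°C/km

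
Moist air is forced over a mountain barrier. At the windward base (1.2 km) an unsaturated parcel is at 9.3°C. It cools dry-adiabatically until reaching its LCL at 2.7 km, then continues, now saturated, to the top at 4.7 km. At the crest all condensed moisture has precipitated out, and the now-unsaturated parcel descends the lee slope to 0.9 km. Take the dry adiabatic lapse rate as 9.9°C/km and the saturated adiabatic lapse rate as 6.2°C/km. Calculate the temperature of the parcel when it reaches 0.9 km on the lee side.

19.67°C

From 1200 m to 2700 m (dry): cools by 9.9 × 1.5 = 14.85°C, giving -5.55°C.
From 2700 m to 4700 m (saturated): cools by 6.2 × 2 = 12.4°C, giving -17.95°C.
From 4700 m to 900 m (dry descent): warms by 9.9 × 3.8 = 37.62°C, giving 19.67°C.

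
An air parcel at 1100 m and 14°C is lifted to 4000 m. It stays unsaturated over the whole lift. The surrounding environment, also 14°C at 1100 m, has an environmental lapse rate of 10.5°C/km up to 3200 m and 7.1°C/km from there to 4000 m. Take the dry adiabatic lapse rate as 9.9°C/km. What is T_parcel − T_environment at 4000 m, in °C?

-0.98°C (parcel cooler than environment)

Parcel:
  1100 → 4000 m (dry, 9.9°C/km): ΔT = -9.9 × 2.9 = -28.71°C → T = -14.71°C
Environment:
  1100 → 3200 m (environment, lower layer, 10.5°C/km): ΔT = -10.5 × 2.1 = -22.05°C → T = -8.05°C
  3200 → 4000 m (environment, upper layer, 7.1°C/km): ΔT = -7.1 × 0.8 = -5.68°C → T = -13.73°C
T_parcel − T_env = -14.71 − (-13.73) = -0.98°C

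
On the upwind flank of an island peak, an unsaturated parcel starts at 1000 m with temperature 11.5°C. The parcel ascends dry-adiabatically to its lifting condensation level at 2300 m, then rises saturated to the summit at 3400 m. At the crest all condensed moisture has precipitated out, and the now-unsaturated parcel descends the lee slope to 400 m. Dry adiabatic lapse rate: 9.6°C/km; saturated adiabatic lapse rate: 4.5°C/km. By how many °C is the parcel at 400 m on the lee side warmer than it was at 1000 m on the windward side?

+11.37°C

Dry to 2300 m: -9.6 × 1.3 km = -12.48°C, so T = -0.98°C.
Saturated to 3400 m: -4.5 × 1.1 km = -4.95°C, so T = -5.93°C.
Dry descent to 400 m: +9.6 × 3 km = +28.8°C, so T = 22.87°C.
Net change vs windward start: 22.87 − 11.5 = +11.37°C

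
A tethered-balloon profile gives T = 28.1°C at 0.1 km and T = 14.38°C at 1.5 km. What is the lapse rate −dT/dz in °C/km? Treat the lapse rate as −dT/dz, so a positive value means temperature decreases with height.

9.8°C/km

Γ = −ΔT/Δz = (28.1 − 14.38) / (1500 − 100) m
  = 13.72°C / 1.4 km = 9.8°C/km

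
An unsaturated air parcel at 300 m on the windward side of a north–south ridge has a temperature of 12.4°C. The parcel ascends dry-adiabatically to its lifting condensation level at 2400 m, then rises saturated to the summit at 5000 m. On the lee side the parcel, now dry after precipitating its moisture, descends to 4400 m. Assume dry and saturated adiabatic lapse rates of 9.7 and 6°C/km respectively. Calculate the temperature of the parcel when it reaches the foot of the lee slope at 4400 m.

300 → 2400 m (dry, 9.7°C/km): ΔT = -9.7 × 2.1 = -20.37°C → T = -7.97°C
2400 → 5000 m (saturated, 6°C/km): ΔT = -6 × 2.6 = -15.6°C → T = -23.57°C
5000 → 4400 m (dry descent, 9.7°C/km): ΔT = +9.7 × 0.6 = +5.82°C → T = -17.75°C

-17.75°C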